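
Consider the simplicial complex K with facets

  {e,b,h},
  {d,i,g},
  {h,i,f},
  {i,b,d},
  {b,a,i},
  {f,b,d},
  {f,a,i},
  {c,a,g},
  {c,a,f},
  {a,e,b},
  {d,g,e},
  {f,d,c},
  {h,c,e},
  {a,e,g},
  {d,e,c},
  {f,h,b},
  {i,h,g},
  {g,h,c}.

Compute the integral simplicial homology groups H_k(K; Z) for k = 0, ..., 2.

H_0 = Z,  H_1 = Z ⊕ Z/2,  H_2 = 0.

Take the total order a < b < c < d < e < f < g < h < i on the vertex set. Then K (dimension 2) consists of the simplices:

  0-simplices (9): a, b, c, d, e, f, g, h, i
  1-simplices (27): ab, ac, ae, af, ag, ai, bd, be, bf, bh, bi, cd, ce, cf, cg, ch, de, df, dg, di, eg, eh, fh, fi, gh, gi, hi
  2-simplices (18): abe, abi, acf, acg, aeg, afi, bdf, bdi, beh, bfh, cde, cdf, ceh, cgh, deg, dgi, fhi, ghi

Hence C_0 ≅ Z^9, C_1 ≅ Z^27, C_2 ≅ Z^18.

∂_1: C_1 → C_0 is given by ∂[p,q] = [q] − [p].
This gives a 9×27 integer matrix of rank 8; reducing to Smith normal form yields diagonal entries (1,1,1,1,1,1,1,1).

∂_2: C_2 → C_1 maps a triangle to the signed sum of its edges. For instance
  ∂dgi = gi − di + dg,
  ∂aeg = eg − ag + ae.
This gives a 27×18 integer matrix of rank 18; reducing to Smith normal form yields diagonal entries (1,1,1,1,1,1,1,1,1,1,1,1,1,1,1,1,1,2).

Reading off H_k = ker ∂_k / im ∂_{k+1}:

  H_0: rank C_0 − rank ∂_1 = 9 − 8 = 1, and the invariant factors of ∂_1 are all 1, so H_0 ≅ Z.
  H_1: rank ker ∂_1 − rank ∂_2 = (27 − 8) − 18 = 1, and ∂_2 has invariant factor 2 > 1, so H_1 ≅ Z ⊕ Z/2.
  H_2: rank ker ∂_2 − rank ∂_3 = (18 − 18) − 0 = 0, and there is no ∂_3, so H_2 ≅ 0.

As a check, the Euler characteristic is 9 − 27 + 18 = 0, which agrees with 1 − 1 + 0 = 0.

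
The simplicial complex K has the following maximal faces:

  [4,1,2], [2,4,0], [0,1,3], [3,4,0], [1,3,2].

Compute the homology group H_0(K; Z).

H_0 ≅ Z.

Fix the vertex order 0 < 1 < 2 < 3 < 4 and write every simplex with vertices in increasing order. Then dim K = 2 and the simplices of K are:

  0-simplices (5): [0], [1], [2], [3], [4]
  1-simplices (10): [0,1], [0,2], [0,3], [0,4], [1,2], [1,3], [1,4], [2,3], [2,4], [3,4]
  2-simplices (5): [0,1,3], [0,2,4], [0,3,4], [1,2,3], [1,2,4]

Hence C_0 ≅ Z^5, C_1 ≅ Z^10, C_2 ≅ Z^5.

The boundary map ∂_1: C_1 → C_0 is given by ∂[p,q] = [q] − [p].
The 5×10 boundary matrix has rank 4 and Smith normal form diag(1,1,1,1).

Boundary ∂_2: C_2 → C_1 acts by ∂[p,q,r] = [q,r] − [p,r] + [p,q]. For instance
  ∂[0,1,3] = [1,3] − [0,3] + [0,1],
  ∂[1,2,4] = [2,4] − [1,4] + [1,2].
This gives a 10×5 integer matrix of rank 5; reducing to Smith normal form yields diagonal entries (1,1,1,1,1).

Now H_k = ker ∂_k / im ∂_{k+1}, so:

  H_0: rank C_0 − rank ∂_1 = 5 − 4 = 1, and the invariant factors of ∂_1 are all 1, so H_0 = Z.

(K is a triangulation of the Möbius band.)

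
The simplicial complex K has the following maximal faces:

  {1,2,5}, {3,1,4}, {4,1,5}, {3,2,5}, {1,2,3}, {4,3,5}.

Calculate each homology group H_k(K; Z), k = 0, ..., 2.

Take the total order 1 < 2 < 3 < 4 < 5 on the vertex set. Then K (dimension 2) consists of the simplices:

  0-simplices (5): [1], [2], [3], [4], [5]
  1-simplices (9): [1,2], [1,3], [1,4], [1,5], [2,3], [2,5], [3,4], [3,5], [4,5]
  2-simplices (6): [1,2,3], [1,2,5], [1,3,4], [1,4,5], [2,3,5], [3,4,5]

giving chain groups C_0 ≅ Z^5, C_1 ≅ Z^9, C_2 ≅ Z^6.

The boundary map ∂_1: C_1 → C_0 is given by ∂[p,q] = [q] − [p].
The resulting 5×9 matrix has rank 4, and its Smith normal form has invariant factors (1,1,1,1).

∂_2: C_2 → C_1 maps a triangle to the signed sum of its edges. For instance
  ∂[1,2,3] = [2,3] − [1,3] + [1,2],
  ∂[3,4,5] = [4,5] − [3,5] + [3,4].
The resulting 9×6 matrix has rank 5, and its Smith normal form has invariant factors (1,1,1,1,1).

From H_k ≅ ker(∂_k) / im(∂_{k+1}) we obtain:

  H_0: rank C_0 − rank ∂_1 = 5 − 4 = 1, and the invariant factors of ∂_1 are all 1, so H_0 = Z.
  H_1: rank ker ∂_1 − rank ∂_2 = (9 − 4) − 5 = 0, and the invariant factors of ∂_2 are all 1, so H_1 = 0.
  H_2: rank ker ∂_2 − rank ∂_3 = (6 − 5) − 0 = 1, and there is no ∂_3, so H_2 = Z.

As a check, the Euler characteristic is 5 − 9 + 6 = 2, which agrees with 1 − 0 + 1 = 2.

H_0 = Z,  H_1 = 0,  H_2 = Z.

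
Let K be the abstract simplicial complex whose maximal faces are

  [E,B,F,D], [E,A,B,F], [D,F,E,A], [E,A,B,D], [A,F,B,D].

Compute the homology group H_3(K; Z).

H_3 ≅ Z.

Order the vertices as A < B < D < E < F. Listing each simplex with vertices in this order, K has dimension 3 with simplices:

  0-simplices (5): A, B, D, E, F
  1-simplices (10): AB, AD, AE, AF, BD, BE, BF, DE, DF, EF
  2-simplices (10): ABD, ABE, ABF, ADE, ADF, AEF, BDE, BDF, BEF, DEF
  3-simplices (5): ABDE, ABDF, ABEF, ADEF, BDEF

so the chain groups are C_0 ≅ Z^5, C_1 ≅ Z^10, C_2 ≅ Z^10, C_3 ≅ Z^5.

∂_1: C_1 → C_0 sends each edge [p,q] (with p < q) to q − p. For instance
  ∂EF = F − E.
The resulting 5×10 matrix has rank 4, and its Smith normal form has invariant factors (1,1,1,1).

Boundary ∂_2: C_2 → C_1 acts by ∂[p,q,r] = [q,r] − [p,r] + [p,q]. For instance
  ∂AEF = EF − AF + AE,
  ∂ABF = BF − AF + AB.
The 10×10 boundary matrix has rank 6 and Smith normal form diag(1,1,1,1,1,1).

Boundary ∂_3: C_3 → C_2 sends each 3-simplex σ to the alternating sum Σ_i (−1)^i (σ with its i-th vertex removed). For instance
  ∂ADEF = DEF − AEF + ADF − ADE,
  ∂BDEF = DEF − BEF + BDF − BDE.
The resulting 10×5 matrix has rank 4, and its Smith normal form has invariant factors (1,1,1,1).

Reading off H_k = ker ∂_k / im ∂_{k+1}:

  H_3: rank ker ∂_3 − rank ∂_4 = (5 − 4) − 0 = 1, and there is no ∂_4, so H_3 ≅ Z.

(K is a triangulation of the 3-sphere S^3.)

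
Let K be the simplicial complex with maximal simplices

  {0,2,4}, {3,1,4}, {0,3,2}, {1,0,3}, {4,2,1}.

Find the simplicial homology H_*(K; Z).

H_0 = Z,  H_1 = Z,  H_2 = 0.

Fix the vertex order 0 < 1 < 2 < 3 < 4 and write every simplex with vertices in increasing order. Then dim K = 2 and the simplices of K are:

  0-simplices (5): [0], [1], [2], [3], [4]
  1-simplices (10): [0,1], [0,2], [0,3], [0,4], [1,2], [1,3], [1,4], [2,3], [2,4], [3,4]
  2-simplices (5): [0,1,3], [0,2,3], [0,2,4], [1,2,4], [1,3,4]

Hence C_0 ≅ Z^5, C_1 ≅ Z^10, C_2 ≅ Z^5.

Boundary ∂_1: C_1 → C_0 is given by ∂[p,q] = [q] − [p].
The 5×10 boundary matrix has rank 4 and Smith normal form diag(1,1,1,1).

Boundary ∂_2: C_2 → C_1 sends each 2-simplex [p,q,r] to [q,r] − [p,r] + [p,q]. For instance
  ∂[0,2,4] = [2,4] − [0,4] + [0,2],
  ∂[0,1,3] = [1,3] − [0,3] + [0,1].
The 10×5 boundary matrix has rank 5 and Smith normal form diag(1,1,1,1,1).

Computing H_k = (kernel of ∂_k) / (image of ∂_{k+1}):

  H_0: rank C_0 − rank ∂_1 = 5 − 4 = 1, and the invariant factors of ∂_1 are all 1, so H_0 = Z.
  H_1: rank ker ∂_1 − rank ∂_2 = (10 − 4) − 5 = 1, and the invariant factors of ∂_2 are all 1, so H_1 = Z.
  H_2: rank ker ∂_2 − rank ∂_3 = (5 − 5) − 0 = 0, and there is no ∂_3, so H_2 = 0.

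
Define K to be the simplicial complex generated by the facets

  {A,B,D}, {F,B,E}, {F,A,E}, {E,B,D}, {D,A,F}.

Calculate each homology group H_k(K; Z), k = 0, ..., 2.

Order the vertices as A < B < D < E < F. Listing each simplex with vertices in this order, K has dimension 2 with simplices:

  0-simplices (5): A, B, D, E, F
  1-simplices (10): AB, AD, AE, AF, BD, BE, BF, DE, DF, EF
  2-simplices (5): ABD, ADF, AEF, BDE, BEF

giving chain groups C_0 ≅ Z^5, C_1 ≅ Z^10, C_2 ≅ Z^5.

Boundary ∂_1: C_1 → C_0 is given by ∂[p,q] = [q] − [p]. For instance
  ∂DE = E − D.
As a 5×10 matrix over Z this has rank 4, with invariant factors (1,1,1,1).

∂_2: C_2 → C_1 maps a triangle to the signed sum of its edges. For instance
  ∂ADF = DF − AF + AD,
  ∂AEF = EF − AF + AE.
The 10×5 boundary matrix has rank 5 and Smith normal form diag(1,1,1,1,1).

Computing H_k = (kernel of ∂_k) / (image of ∂_{k+1}):

  H_0: rank C_0 − rank ∂_1 = 5 − 4 = 1, and the invariant factors of ∂_1 are all 1, so H_0 = Z.
  H_1: rank ker ∂_1 − rank ∂_2 = (10 − 4) − 5 = 1, and the invariant factors of ∂_2 are all 1, so H_1 = Z.
  H_2: rank ker ∂_2 − rank ∂_3 = (5 − 5) − 0 = 0, and there is no ∂_3, so H_2 = 0.

H_0 = Z,  H_1 = Z,  H_2 = 0.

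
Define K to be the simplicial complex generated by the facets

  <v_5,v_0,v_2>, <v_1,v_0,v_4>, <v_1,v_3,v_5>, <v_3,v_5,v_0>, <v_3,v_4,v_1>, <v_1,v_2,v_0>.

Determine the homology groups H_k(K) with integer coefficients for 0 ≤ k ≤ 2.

We work with the vertex ordering v_0 < v_1 < v_2 < v_3 < v_4 < v_5. The simplices of K, each written with vertices in increasing order, are:

  0-simplices (6): [v_0], [v_1], [v_2], [v_3], [v_4], [v_5]
  1-simplices (12): [v_0,v_1], [v_0,v_2], [v_0,v_3], [v_0,v_4], [v_0,v_5], [v_1,v_2], [v_1,v_3], [v_1,v_4], [v_1,v_5], [v_2,v_5], [v_3,v_4], [v_3,v_5]
  2-simplices (6): [v_0,v_1,v_2], [v_0,v_1,v_4], [v_0,v_2,v_5], [v_0,v_3,v_5], [v_1,v_3,v_4], [v_1,v_3,v_5]

Hence C_0 ≅ Z^6, C_1 ≅ Z^12, C_2 ≅ Z^6.

The boundary map ∂_1: C_1 → C_0 is given by ∂[p,q] = [q] − [p].
This gives a 6×12 integer matrix of rank 5; reducing to Smith normal form yields diagonal entries (1,1,1,1,1).

∂_2: C_2 → C_1 sends each 2-simplex [p,q,r] to [q,r] − [p,r] + [p,q]. For instance
  ∂[v_0,v_3,v_5] = [v_3,v_5] − [v_0,v_5] + [v_0,v_3],
  ∂[v_0,v_2,v_5] = [v_2,v_5] − [v_0,v_5] + [v_0,v_2].
As a 12×6 matrix over Z this has rank 6, with invariant factors (1,1,1,1,1,1).

From H_k ≅ ker(∂_k) / im(∂_{k+1}) we obtain:

  H_0: rank C_0 − rank ∂_1 = 6 − 5 = 1, and the invariant factors of ∂_1 are all 1, so H_0 ≅ Z.
  H_1: rank ker ∂_1 − rank ∂_2 = (12 − 5) − 6 = 1, and the invariant factors of ∂_2 are all 1, so H_1 ≅ Z.
  H_2: rank ker ∂_2 − rank ∂_3 = (6 − 6) − 0 = 0, and there is no ∂_3, so H_2 ≅ 0.

H_0 = Z,  H_1 = Z,  H_2 = 0.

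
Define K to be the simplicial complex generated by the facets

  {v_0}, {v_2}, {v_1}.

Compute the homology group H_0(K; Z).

H_0 = Z^3.

Take the total order v_0 < v_1 < v_2 on the vertex set. Then K (dimension 0) consists of the simplices:

  0-simplices (3): [v_0], [v_1], [v_2]

so the chain groups are C_0 ≅ Z^3.

Reading off H_k = ker ∂_k / im ∂_{k+1}:

  H_0: rank C_0 − rank ∂_1 = 3 − 0 = 3, and there is no ∂_1, so H_0 ≅ Z^3.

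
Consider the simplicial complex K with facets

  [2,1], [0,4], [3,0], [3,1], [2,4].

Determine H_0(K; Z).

We work with the vertex ordering 0 < 1 < 2 < 3 < 4. The simplices of K, each written with vertices in increasing order, are:

  0-simplices (5): [0], [1], [2], [3], [4]
  1-simplices (5): [0,3], [0,4], [1,2], [1,3], [2,4]

giving chain groups C_0 ≅ Z^5, C_1 ≅ Z^5.

∂_1: C_1 → C_0 sends each edge [p,q] (with p < q) to q − p.
This gives a 5×5 integer matrix of rank 4; reducing to Smith normal form yields diagonal entries (1,1,1,1).

Computing H_k = (kernel of ∂_k) / (image of ∂_{k+1}):

  H_0: rank C_0 − rank ∂_1 = 5 − 4 = 1, and the invariant factors of ∂_1 are all 1, so H_0 ≅ Z.

(K is a triangulation of the circle S^1.)

H_0 ≅ Z.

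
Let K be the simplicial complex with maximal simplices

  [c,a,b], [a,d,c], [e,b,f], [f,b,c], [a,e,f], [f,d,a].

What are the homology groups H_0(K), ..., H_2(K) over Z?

H_0 ≅ Z,  H_1 ≅ Z,  H_2 = 0.

Fix the vertex order a < b < c < d < e < f and write every simplex with vertices in increasing order. Then dim K = 2 and the simplices of K are:

  0-simplices (6): a, b, c, d, e, f
  1-simplices (12): ab, ac, ad, ae, af, bc, be, bf, cd, cf, df, ef
  2-simplices (6): abc, acd, adf, aef, bcf, bef

so the chain groups are C_0 ≅ Z^6, C_1 ≅ Z^12, C_2 ≅ Z^6.

The boundary map ∂_1: C_1 → C_0 is given by ∂[p,q] = [q] − [p]. For instance
  ∂be = e − b.
This gives a 6×12 integer matrix of rank 5; reducing to Smith normal form yields diagonal entries (1,1,1,1,1).

The boundary map ∂_2: C_2 → C_1 acts by ∂[p,q,r] = [q,r] − [p,r] + [p,q]. For instance
  ∂adf = df − af + ad,
  ∂bef = ef − bf + be.
The 12×6 boundary matrix has rank 6 and Smith normal form diag(1,1,1,1,1,1).

Reading off H_k = ker ∂_k / im ∂_{k+1}:

  H_0: rank C_0 − rank ∂_1 = 6 − 5 = 1, and the invariant factors of ∂_1 are all 1, so H_0 = Z.
  H_1: rank ker ∂_1 − rank ∂_2 = (12 − 5) − 6 = 1, and the invariant factors of ∂_2 are all 1, so H_1 = Z.
  H_2: rank ker ∂_2 − rank ∂_3 = (6 − 6) − 0 = 0, and there is no ∂_3, so H_2 = 0.

(K is a triangulation of the cylinder S^1 x I.)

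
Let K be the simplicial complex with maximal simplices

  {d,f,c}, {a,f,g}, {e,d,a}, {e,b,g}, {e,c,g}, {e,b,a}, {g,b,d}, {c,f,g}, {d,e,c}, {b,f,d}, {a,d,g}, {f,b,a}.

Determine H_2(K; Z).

H_2 = 0.

We work with the vertex ordering a < b < c < d < e < f < g. The simplices of K, each written with vertices in increasing order, are:

  0-simplices (7): a, b, c, d, e, f, g
  1-simplices (18): ab, ad, ae, af, ag, bd, be, bf, bg, cd, ce, cf, cg, de, df, dg, eg, fg
  2-simplices (12): abe, abf, ade, adg, afg, bdf, bdg, beg, cde, cdf, ceg, cfg

Hence C_0 ≅ Z^7, C_1 ≅ Z^18, C_2 ≅ Z^12.

The boundary map ∂_1: C_1 → C_0 maps an edge to its endpoints' difference, ∂[p,q] = q − p. For instance
  ∂cf = f − c.
The 7×18 boundary matrix has rank 6 and Smith normal form diag(1,1,1,1,1,1).

∂_2: C_2 → C_1 sends each 2-simplex [p,q,r] to [q,r] − [p,r] + [p,q]. For instance
  ∂cde = de − ce + cd,
  ∂afg = fg − ag + af.
The 18×12 boundary matrix has rank 12 and Smith normal form diag(1,1,1,1,1,1,1,1,1,1,1,2).

Reading off H_k = ker ∂_k / im ∂_{k+1}:

  H_2: rank ker ∂_2 − rank ∂_3 = (12 − 12) − 0 = 0, and there is no ∂_3, so H_2 = 0.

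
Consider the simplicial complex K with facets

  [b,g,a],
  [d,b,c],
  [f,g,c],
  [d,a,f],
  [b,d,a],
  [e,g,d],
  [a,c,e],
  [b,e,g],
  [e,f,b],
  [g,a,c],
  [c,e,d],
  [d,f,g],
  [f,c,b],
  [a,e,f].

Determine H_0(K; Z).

H_0 = Z.

We work with the vertex ordering a < b < c < d < e < f < g. The simplices of K, each written with vertices in increasing order, are:

  0-simplices (7): a, b, c, d, e, f, g
  1-simplices (21): ab, ac, ad, ae, af, ag, bc, bd, be, bf, bg, cd, ce, cf, cg, de, df, dg, ef, eg, fg
  2-simplices (14): abd, abg, ace, acg, adf, aef, bcd, bcf, bef, beg, cde, cfg, deg, dfg

so the chain groups are C_0 ≅ Z^7, C_1 ≅ Z^21, C_2 ≅ Z^14.

Boundary ∂_1: C_1 → C_0 sends each edge [p,q] (with p < q) to q − p. For instance
  ∂cd = d − c.
The 7×21 boundary matrix has rank 6 and Smith normal form diag(1,1,1,1,1,1).

∂_2: C_2 → C_1 sends each 2-simplex [p,q,r] to [q,r] − [p,r] + [p,q]. For instance
  ∂beg = eg − bg + be,
  ∂bcd = cd − bd + bc.
This gives a 21×14 integer matrix of rank 13; reducing to Smith normal form yields diagonal entries (1,1,1,1,1,1,1,1,1,1,1,1,1).

Reading off H_k = ker ∂_k / im ∂_{k+1}:

  H_0: rank C_0 − rank ∂_1 = 7 − 6 = 1, and the invariant factors of ∂_1 are all 1, so H_0 = Z.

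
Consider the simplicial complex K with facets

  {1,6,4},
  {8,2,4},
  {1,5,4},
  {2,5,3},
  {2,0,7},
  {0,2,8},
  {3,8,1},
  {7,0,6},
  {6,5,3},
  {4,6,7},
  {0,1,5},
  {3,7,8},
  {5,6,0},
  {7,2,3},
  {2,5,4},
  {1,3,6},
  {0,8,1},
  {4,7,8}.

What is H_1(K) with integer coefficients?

Take the total order 0 < 1 < 2 < 3 < 4 < 5 < 6 < 7 < 8 on the vertex set. Then K (dimension 2) consists of the simplices:

  0-simplices (9): [0], [1], [2], [3], [4], [5], [6], [7], [8]
  1-simplices (27): (27 of them)
  2-simplices (18): [0,1,5], [0,1,8], [0,2,7], [0,2,8], [0,5,6], [0,6,7], [1,3,6], [1,3,8], [1,4,5], [1,4,6], [2,3,5], [2,3,7], [2,4,5], [2,4,8], [3,5,6], [3,7,8], [4,6,7], [4,7,8]

so the chain groups are C_0 ≅ Z^9, C_1 ≅ Z^27, C_2 ≅ Z^18.

∂_1: C_1 → C_0 sends each edge [p,q] (with p < q) to q − p. For instance
  ∂[4,6] = [6] − [4].
This gives a 9×27 integer matrix of rank 8; reducing to Smith normal form yields diagonal entries (1,1,1,1,1,1,1,1).

∂_2: C_2 → C_1 acts by ∂[p,q,r] = [q,r] − [p,r] + [p,q]. For instance
  ∂[2,4,5] = [4,5] − [2,5] + [2,4],
  ∂[0,1,8] = [1,8] − [0,8] + [0,1].
The 27×18 boundary matrix has rank 18 and Smith normal form diag(1,1,1,1,1,1,1,1,1,1,1,1,1,1,1,1,1,2).

Reading off H_k = ker ∂_k / im ∂_{k+1}:

  H_1: rank ker ∂_1 − rank ∂_2 = (27 − 8) − 18 = 1, and ∂_2 has invariant factor 2 > 1, so H_1 ≅ Z ⊕ Z/2.

(K is a triangulation of the Klein bottle.)

H_1 = Z ⊕ Z/2.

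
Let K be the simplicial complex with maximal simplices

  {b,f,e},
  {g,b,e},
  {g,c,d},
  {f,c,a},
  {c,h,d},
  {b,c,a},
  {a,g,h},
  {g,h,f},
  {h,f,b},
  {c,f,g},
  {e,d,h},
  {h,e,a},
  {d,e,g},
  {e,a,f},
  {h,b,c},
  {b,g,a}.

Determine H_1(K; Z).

H_1 = Z^2.

Take the total order a < b < c < d < e < f < g < h on the vertex set. Then K (dimension 2) consists of the simplices:

  0-simplices (8): a, b, c, d, e, f, g, h
  1-simplices (24): ab, ac, ae, af, ag, ah, bc, be, bf, bg, bh, cd, cf, cg, ch, de, dg, dh, ef, eg, eh, fg, fh, gh
  2-simplices (16): abc, abg, acf, aef, aeh, agh, bch, bef, beg, bfh, cdg, cdh, cfg, deg, deh, fgh

Hence C_0 ≅ Z^8, C_1 ≅ Z^24, C_2 ≅ Z^16.

Boundary ∂_1: C_1 → C_0 maps an edge to its endpoints' difference, ∂[p,q] = q − p.
This gives a 8×24 integer matrix of rank 7; reducing to Smith normal form yields diagonal entries (1,1,1,1,1,1,1).

∂_2: C_2 → C_1 acts by ∂[p,q,r] = [q,r] − [p,r] + [p,q]. For instance
  ∂aeh = eh − ah + ae,
  ∂acf = cf − af + ac.
This gives a 24×16 integer matrix of rank 15; reducing to Smith normal form yields diagonal entries (1,1,1,1,1,1,1,1,1,1,1,1,1,1,1).

From H_k ≅ ker(∂_k) / im(∂_{k+1}) we obtain:

  H_1: rank ker ∂_1 − rank ∂_2 = (24 − 7) − 15 = 2, and the invariant factors of ∂_2 are all 1, so H_1 ≅ Z^2.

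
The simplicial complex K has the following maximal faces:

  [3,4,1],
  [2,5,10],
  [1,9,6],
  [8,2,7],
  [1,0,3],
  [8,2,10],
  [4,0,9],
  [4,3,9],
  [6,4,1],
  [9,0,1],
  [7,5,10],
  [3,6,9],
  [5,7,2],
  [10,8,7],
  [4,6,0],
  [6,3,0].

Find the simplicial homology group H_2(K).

H_2 ≅ Z.

Fix the vertex order 0 < 1 < 2 < 3 < 4 < 5 < 6 < 7 < 8 < 9 < 10 and write every simplex with vertices in increasing order. Then dim K = 2 and the simplices of K are:

  0-simplices (11): [0], [1], [2], [3], [4], [5], [6], [7], [8], [9], [10]
  1-simplices (24): (24 of them)
  2-simplices (16): [0,1,3], [0,1,9], [0,3,6], [0,4,6], [0,4,9], [1,3,4], [1,4,6], [1,6,9], [2,5,7], [2,5,10], [2,7,8], [2,8,10], [3,4,9], [3,6,9], [5,7,10], [7,8,10]

giving chain groups C_0 ≅ Z^11, C_1 ≅ Z^24, C_2 ≅ Z^16.

∂_1: C_1 → C_0 is given by ∂[p,q] = [q] − [p].
This gives a 11×24 integer matrix of rank 9; reducing to Smith normal form yields diagonal entries (1,1,1,1,1,1,1,1,1).

∂_2: C_2 → C_1 sends each 2-simplex [p,q,r] to [q,r] − [p,r] + [p,q]. For instance
  ∂[0,4,6] = [4,6] − [0,6] + [0,4],
  ∂[0,1,3] = [1,3] − [0,3] + [0,1].
The resulting 24×16 matrix has rank 15, and its Smith normal form has invariant factors (1,1,1,1,1,1,1,1,1,1,1,1,1,1,2).

Reading off H_k = ker ∂_k / im ∂_{k+1}:

  H_2: rank ker ∂_2 − rank ∂_3 = (16 − 15) − 0 = 1, and there is no ∂_3, so H_2 = Z.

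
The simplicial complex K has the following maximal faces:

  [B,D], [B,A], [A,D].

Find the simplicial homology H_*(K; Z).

H_0 ≅ Z,  H_1 ≅ Z.

K has 3 vertices, 3 edges.
rank ∂_0 = 0, rank ∂_1 = 2 ⇒ b_0 = 3 − 0 − 2 = 1; all invariant factors of ∂_1 are 1 so no torsion. So H_0 = Z.
rank ∂_1 = 2, rank ∂_2 = 0 ⇒ b_1 = 3 − 2 − 0 = 1. So H_1 = Z.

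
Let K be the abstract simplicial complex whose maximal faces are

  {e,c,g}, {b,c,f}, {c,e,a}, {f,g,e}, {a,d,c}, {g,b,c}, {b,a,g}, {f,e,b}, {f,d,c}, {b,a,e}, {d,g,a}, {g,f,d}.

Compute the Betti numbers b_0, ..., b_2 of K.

Fix the vertex order a < b < c < d < e < f < g and write every simplex with vertices in increasing order. Then dim K = 2 and the simplices of K are:

  0-simplices (7): a, b, c, d, e, f, g
  1-simplices (18): ab, ac, ad, ae, ag, bc, be, bf, bg, cd, ce, cf, cg, df, dg, ef, eg, fg
  2-simplices (12): abe, abg, acd, ace, adg, bcf, bcg, bef, cdf, ceg, dfg, efg

Hence C_0 ≅ Z^7, C_1 ≅ Z^18, C_2 ≅ Z^12.

The boundary map ∂_1: C_1 → C_0 sends each edge [p,q] (with p < q) to q − p.
The 7×18 boundary matrix has rank 6 and Smith normal form diag(1,1,1,1,1,1).

∂_2: C_2 → C_1 maps a triangle to the signed sum of its edges. For instance
  ∂cdf = df − cf + cd,
  ∂bcg = cg − bg + bc.
The resulting 18×12 matrix has rank 12, and its Smith normal form has invariant factors (1,1,1,1,1,1,1,1,1,1,1,2).

From H_k ≅ ker(∂_k) / im(∂_{k+1}) we obtain:

  H_0: rank C_0 − rank ∂_1 = 7 − 6 = 1, and the invariant factors of ∂_1 are all 1, so H_0 = Z.
  H_1: rank ker ∂_1 − rank ∂_2 = (18 − 6) − 12 = 0, and ∂_2 has invariant factor 2 > 1, so H_1 = Z/2.
  H_2: rank ker ∂_2 − rank ∂_3 = (12 − 12) − 0 = 0, and there is no ∂_3, so H_2 = 0.

Hence the Betti numbers are b_0 = 1, b_1 = 0, b_2 = 0.

b_0 = 1, b_1 = 0, b_2 = 0.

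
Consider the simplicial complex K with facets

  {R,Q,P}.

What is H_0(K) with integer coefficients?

K has 3 vertices, 3 edges, 1 triangle.
rank ∂_0 = 0, rank ∂_1 = 2 ⇒ b_0 = 3 − 0 − 2 = 1; all invariant factors of ∂_1 are 1 so no torsion. So H_0 ≅ Z.

H_0 ≅ Z.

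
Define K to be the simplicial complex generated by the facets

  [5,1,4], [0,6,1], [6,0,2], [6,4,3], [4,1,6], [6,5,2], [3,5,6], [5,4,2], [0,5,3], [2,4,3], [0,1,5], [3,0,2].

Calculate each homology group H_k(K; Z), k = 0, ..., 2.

We work with the vertex ordering 0 < 1 < 2 < 3 < 4 < 5 < 6. The simplices of K, each written with vertices in increasing order, are:

  0-simplices (7): [0], [1], [2], [3], [4], [5], [6]
  1-simplices (18): [0,1], [0,2], [0,3], [0,5], [0,6], [1,4], [1,5], [1,6], [2,3], [2,4], [2,5], [2,6], [3,4], [3,5], [3,6], [4,5], [4,6], [5,6]
  2-simplices (12): [0,1,5], [0,1,6], [0,2,3], [0,2,6], [0,3,5], [1,4,5], [1,4,6], [2,3,4], [2,4,5], [2,5,6], [3,4,6], [3,5,6]

giving chain groups C_0 ≅ Z^7, C_1 ≅ Z^18, C_2 ≅ Z^12.

∂_1: C_1 → C_0 is given by ∂[p,q] = [q] − [p]. For instance
  ∂[1,5] = [5] − [1].
This gives a 7×18 integer matrix of rank 6; reducing to Smith normal form yields diagonal entries (1,1,1,1,1,1).

The boundary map ∂_2: C_2 → C_1 sends each 2-simplex [p,q,r] to [q,r] − [p,r] + [p,q]. For instance
  ∂[3,4,6] = [4,6] − [3,6] + [3,4],
  ∂[0,1,6] = [1,6] − [0,6] + [0,1].
The 18×12 boundary matrix has rank 12 and Smith normal form diag(1,1,1,1,1,1,1,1,1,1,1,2).

Now H_k = ker ∂_k / im ∂_{k+1}, so:

  H_0: rank C_0 − rank ∂_1 = 7 − 6 = 1, and the invariant factors of ∂_1 are all 1, so H_0 = Z.
  H_1: rank ker ∂_1 − rank ∂_2 = (18 − 6) − 12 = 0, and ∂_2 has invariant factor 2 > 1, so H_1 = Z/2.
  H_2: rank ker ∂_2 − rank ∂_3 = (12 − 12) − 0 = 0, and there is no ∂_3, so H_2 = 0.

H_0 = Z,  H_1 = Z/2,  H_2 = 0.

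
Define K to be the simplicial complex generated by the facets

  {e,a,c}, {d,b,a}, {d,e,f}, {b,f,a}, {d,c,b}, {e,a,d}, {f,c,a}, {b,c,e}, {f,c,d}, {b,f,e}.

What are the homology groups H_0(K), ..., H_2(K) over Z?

H_0 = Z,  H_1 = Z/2,  H_2 = 0.

Take the total order a < b < c < d < e < f on the vertex set. Then K (dimension 2) consists of the simplices:

  0-simplices (6): a, b, c, d, e, f
  1-simplices (15): ab, ac, ad, ae, af, bc, bd, be, bf, cd, ce, cf, de, df, ef
  2-simplices (10): abd, abf, ace, acf, ade, bcd, bce, bef, cdf, def

Hence C_0 ≅ Z^6, C_1 ≅ Z^15, C_2 ≅ Z^10.

The boundary map ∂_1: C_1 → C_0 maps an edge to its endpoints' difference, ∂[p,q] = q − p.
This gives a 6×15 integer matrix of rank 5; reducing to Smith normal form yields diagonal entries (1,1,1,1,1).

∂_2: C_2 → C_1 maps a triangle to the signed sum of its edges. For instance
  ∂abd = bd − ad + ab,
  ∂bce = ce − be + bc.
The resulting 15×10 matrix has rank 10, and its Smith normal form has invariant factors (1,1,1,1,1,1,1,1,1,2).

Now H_k = ker ∂_k / im ∂_{k+1}, so:

  H_0: rank C_0 − rank ∂_1 = 6 − 5 = 1, and the invariant factors of ∂_1 are all 1, so H_0 = Z.
  H_1: rank ker ∂_1 − rank ∂_2 = (15 − 5) − 10 = 0, and ∂_2 has invariant factor 2 > 1, so H_1 = Z/2.
  H_2: rank ker ∂_2 − rank ∂_3 = (10 − 10) − 0 = 0, and there is no ∂_3, so H_2 = 0.

(K is a triangulation of the real projective plane RP^2.)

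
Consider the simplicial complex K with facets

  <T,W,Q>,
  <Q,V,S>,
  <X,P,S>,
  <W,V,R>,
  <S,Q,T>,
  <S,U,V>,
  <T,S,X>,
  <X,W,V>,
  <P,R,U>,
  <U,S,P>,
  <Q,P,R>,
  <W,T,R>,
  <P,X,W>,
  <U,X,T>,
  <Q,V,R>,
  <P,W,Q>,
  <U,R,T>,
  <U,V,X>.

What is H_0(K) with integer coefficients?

Take the total order P < Q < R < S < T < U < V < W < X on the vertex set. Then K (dimension 2) consists of the simplices:

  0-simplices (9): P, Q, R, S, T, U, V, W, X
  1-simplices (27): PQ, PR, PS, PU, PW, PX, QR, QS, QT, QV, QW, RT, RU, RV, RW, ST, SU, SV, SX, TU, TW, TX, UV, UX, VW, VX, WX
  2-simplices (18): PQR, PQW, PRU, PSU, PSX, PWX, QRV, QST, QSV, QTW, RTU, RTW, RVW, STX, SUV, TUX, UVX, VWX

Hence C_0 ≅ Z^9, C_1 ≅ Z^27, C_2 ≅ Z^18.

The boundary map ∂_1: C_1 → C_0 is given by ∂[p,q] = [q] − [p]. For instance
  ∂PX = X − P.
The resulting 9×27 matrix has rank 8, and its Smith normal form has invariant factors (1,1,1,1,1,1,1,1).

The boundary map ∂_2: C_2 → C_1 maps a triangle to the signed sum of its edges. For instance
  ∂PRU = RU − PU + PR,
  ∂QSV = SV − QV + QS.
The resulting 27×18 matrix has rank 18, and its Smith normal form has invariant factors (1,1,1,1,1,1,1,1,1,1,1,1,1,1,1,1,1,2).

Now H_k = ker ∂_k / im ∂_{k+1}, so:

  H_0: rank C_0 − rank ∂_1 = 9 − 8 = 1, and the invariant factors of ∂_1 are all 1, so H_0 ≅ Z.

H_0 = Z.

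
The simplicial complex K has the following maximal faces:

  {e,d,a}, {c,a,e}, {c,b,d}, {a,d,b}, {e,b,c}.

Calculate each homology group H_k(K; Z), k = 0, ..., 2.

H_0 ≅ Z,  H_1 ≅ Z,  H_2 = 0.

Order the vertices as a < b < c < d < e. Listing each simplex with vertices in this order, K has dimension 2 with simplices:

  0-simplices (5): a, b, c, d, e
  1-simplices (10): ab, ac, ad, ae, bc, bd, be, cd, ce, de
  2-simplices (5): abd, ace, ade, bcd, bce

so the chain groups are C_0 ≅ Z^5, C_1 ≅ Z^10, C_2 ≅ Z^5.

Boundary ∂_1: C_1 → C_0 is given by ∂[p,q] = [q] − [p]. For instance
  ∂ac = c − a.
As a 5×10 matrix over Z this has rank 4, with invariant factors (1,1,1,1).

The boundary map ∂_2: C_2 → C_1 maps a triangle to the signed sum of its edges. For instance
  ∂abd = bd − ad + ab,
  ∂bce = ce − be + bc.
This gives a 10×5 integer matrix of rank 5; reducing to Smith normal form yields diagonal entries (1,1,1,1,1).

From H_k ≅ ker(∂_k) / im(∂_{k+1}) we obtain:

  H_0: rank C_0 − rank ∂_1 = 5 − 4 = 1, and the invariant factors of ∂_1 are all 1, so H_0 = Z.
  H_1: rank ker ∂_1 − rank ∂_2 = (10 − 4) − 5 = 1, and the invariant factors of ∂_2 are all 1, so H_1 = Z.
  H_2: rank ker ∂_2 − rank ∂_3 = (5 − 5) − 0 = 0, and there is no ∂_3, so H_2 = 0.

As a check, the Euler characteristic is 5 − 10 + 5 = 0, which agrees with 1 − 1 + 0 = 0.
(K is a triangulation of the Möbius band.)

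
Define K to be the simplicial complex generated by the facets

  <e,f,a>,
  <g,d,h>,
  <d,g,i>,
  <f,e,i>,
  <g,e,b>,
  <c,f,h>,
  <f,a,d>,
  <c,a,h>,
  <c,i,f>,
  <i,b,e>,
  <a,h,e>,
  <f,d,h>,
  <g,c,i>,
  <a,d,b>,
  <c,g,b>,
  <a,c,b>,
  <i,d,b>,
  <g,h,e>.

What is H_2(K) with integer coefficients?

Order the vertices as a < b < c < d < e < f < g < h < i. Listing each simplex with vertices in this order, K has dimension 2 with simplices:

  0-simplices (9): a, b, c, d, e, f, g, h, i
  1-simplices (27): ab, ac, ad, ae, af, ah, bc, bd, be, bg, bi, cf, cg, ch, ci, df, dg, dh, di, ef, eg, eh, ei, fh, fi, gh, gi
  2-simplices (18): abc, abd, ach, adf, aef, aeh, bcg, bdi, beg, bei, cfh, cfi, cgi, dfh, dgh, dgi, efi, egh

giving chain groups C_0 ≅ Z^9, C_1 ≅ Z^27, C_2 ≅ Z^18.

The boundary map ∂_1: C_1 → C_0 is given by ∂[p,q] = [q] − [p]. For instance
  ∂cg = g − c.
The resulting 9×27 matrix has rank 8, and its Smith normal form has invariant factors (1,1,1,1,1,1,1,1).

∂_2: C_2 → C_1 acts by ∂[p,q,r] = [q,r] − [p,r] + [p,q]. For instance
  ∂cgi = gi − ci + cg,
  ∂ach = ch − ah + ac.
This gives a 27×18 integer matrix of rank 18; reducing to Smith normal form yields diagonal entries (1,1,1,1,1,1,1,1,1,1,1,1,1,1,1,1,1,2).

From H_k ≅ ker(∂_k) / im(∂_{k+1}) we obtain:

  H_2: rank ker ∂_2 − rank ∂_3 = (18 − 18) − 0 = 0, and there is no ∂_3, so H_2 = 0.

(K is a triangulation of the Klein bottle.)

H_2 = 0.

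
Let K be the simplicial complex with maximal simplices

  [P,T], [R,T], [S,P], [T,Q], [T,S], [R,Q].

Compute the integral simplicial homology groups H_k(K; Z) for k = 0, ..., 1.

H_0 ≅ Z,  H_1 ≅ Z^2.

Take the total order P < Q < R < S < T on the vertex set. Then K (dimension 1) consists of the simplices:

  0-simplices (5): P, Q, R, S, T
  1-simplices (6): PS, PT, QR, QT, RT, ST

so the chain groups are C_0 ≅ Z^5, C_1 ≅ Z^6.

∂_1: C_1 → C_0 is given by ∂[p,q] = [q] − [p]. For instance
  ∂PT = T − P.
The resulting 5×6 matrix has rank 4, and its Smith normal form has invariant factors (1,1,1,1).

Reading off H_k = ker ∂_k / im ∂_{k+1}:

  H_0: rank C_0 − rank ∂_1 = 5 − 4 = 1, and the invariant factors of ∂_1 are all 1, so H_0 = Z.
  H_1: rank ker ∂_1 − rank ∂_2 = (6 − 4) − 0 = 2, and there is no ∂_2, so H_1 = Z^2.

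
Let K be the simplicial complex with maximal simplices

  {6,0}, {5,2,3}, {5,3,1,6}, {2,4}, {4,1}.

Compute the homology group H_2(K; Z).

Order the vertices as 0 < 1 < 2 < 3 < 4 < 5 < 6. Listing each simplex with vertices in this order, K has dimension 3 with simplices:

  0-simplices (7): [0], [1], [2], [3], [4], [5], [6]
  1-simplices (11): [0,6], [1,3], [1,4], [1,5], [1,6], [2,3], [2,4], [2,5], [3,5], [3,6], [5,6]
  2-simplices (5): [1,3,5], [1,3,6], [1,5,6], [2,3,5], [3,5,6]
  3-simplices (1): [1,3,5,6]

so the chain groups are C_0 ≅ Z^7, C_1 ≅ Z^11, C_2 ≅ Z^5, C_3 ≅ Z^1.

Boundary ∂_1: C_1 → C_0 is given by ∂[p,q] = [q] − [p].
As a 7×11 matrix over Z this has rank 6, with invariant factors (1,1,1,1,1,1).

Boundary ∂_2: C_2 → C_1 acts by ∂[p,q,r] = [q,r] − [p,r] + [p,q]. For instance
  ∂[2,3,5] = [3,5] − [2,5] + [2,3],
  ∂[3,5,6] = [5,6] − [3,6] + [3,5].
As a 11×5 matrix over Z this has rank 4, with invariant factors (1,1,1,1).

The boundary map ∂_3: C_3 → C_2 sends each 3-simplex σ to the alternating sum Σ_i (−1)^i (σ with its i-th vertex removed). For instance
  ∂[1,3,5,6] = [3,5,6] − [1,5,6] + [1,3,6] − [1,3,5].
The resulting 5×1 matrix has rank 1, and its Smith normal form has invariant factors (1).

Reading off H_k = ker ∂_k / im ∂_{k+1}:

  H_2: rank ker ∂_2 − rank ∂_3 = (5 − 4) − 1 = 0, and the invariant factors of ∂_3 are all 1, so H_2 ≅ 0.

H_2 ≅ 0.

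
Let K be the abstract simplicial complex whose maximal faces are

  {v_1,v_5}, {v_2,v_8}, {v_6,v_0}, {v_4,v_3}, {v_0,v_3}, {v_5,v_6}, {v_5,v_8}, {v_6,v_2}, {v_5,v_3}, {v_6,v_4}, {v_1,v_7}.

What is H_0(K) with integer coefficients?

Take the total order v_0 < v_1 < v_2 < v_3 < v_4 < v_5 < v_6 < v_7 < v_8 on the vertex set. Then K (dimension 1) consists of the simplices:

  0-simplices (9): [v_0], [v_1], [v_2], [v_3], [v_4], [v_5], [v_6], [v_7], [v_8]
  1-simplices (11): [v_0,v_3], [v_0,v_6], [v_1,v_5], [v_1,v_7], [v_2,v_6], [v_2,v_8], [v_3,v_4], [v_3,v_5], [v_4,v_6], [v_5,v_6], [v_5,v_8]

so the chain groups are C_0 ≅ Z^9, C_1 ≅ Z^11.

Boundary ∂_1: C_1 → C_0 sends each edge [p,q] (with p < q) to q − p.
As a 9×11 matrix over Z this has rank 8, with invariant factors (1,1,1,1,1,1,1,1).

From H_k ≅ ker(∂_k) / im(∂_{k+1}) we obtain:

  H_0: rank C_0 − rank ∂_1 = 9 − 8 = 1, and the invariant factors of ∂_1 are all 1, so H_0 = Z.

H_0 ≅ Z.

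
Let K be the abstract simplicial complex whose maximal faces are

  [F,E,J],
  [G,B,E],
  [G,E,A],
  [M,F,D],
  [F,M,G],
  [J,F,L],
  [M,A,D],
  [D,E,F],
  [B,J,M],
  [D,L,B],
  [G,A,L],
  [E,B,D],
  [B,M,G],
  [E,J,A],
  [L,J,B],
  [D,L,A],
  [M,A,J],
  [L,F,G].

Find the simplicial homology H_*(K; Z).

Order the vertices as A < B < D < E < F < G < J < L < M. Listing each simplex with vertices in this order, K has dimension 2 with simplices:

  0-simplices (9): A, B, D, E, F, G, J, L, M
  1-simplices (27): AD, AE, AG, AJ, AL, AM, BD, BE, BG, BJ, BL, BM, DE, DF, DL, DM, EF, EG, EJ, FG, FJ, FL, FM, GL, GM, JL, JM
  2-simplices (18): ADL, ADM, AEG, AEJ, AGL, AJM, BDE, BDL, BEG, BGM, BJL, BJM, DEF, DFM, EFJ, FGL, FGM, FJL

so the chain groups are C_0 ≅ Z^9, C_1 ≅ Z^27, C_2 ≅ Z^18.

The boundary map ∂_1: C_1 → C_0 sends each edge [p,q] (with p < q) to q − p.
The resulting 9×27 matrix has rank 8, and its Smith normal form has invariant factors (1,1,1,1,1,1,1,1).

The boundary map ∂_2: C_2 → C_1 acts by ∂[p,q,r] = [q,r] − [p,r] + [p,q]. For instance
  ∂ADL = DL − AL + AD,
  ∂BDL = DL − BL + BD.
This gives a 27×18 integer matrix of rank 17; reducing to Smith normal form yields diagonal entries (1,1,1,1,1,1,1,1,1,1,1,1,1,1,1,1,1).

Now H_k = ker ∂_k / im ∂_{k+1}, so:

  H_0: rank C_0 − rank ∂_1 = 9 − 8 = 1, and the invariant factors of ∂_1 are all 1, so H_0 = Z.
  H_1: rank ker ∂_1 − rank ∂_2 = (27 − 8) − 17 = 2, and the invariant factors of ∂_2 are all 1, so H_1 = Z^2.
  H_2: rank ker ∂_2 − rank ∂_3 = (18 − 17) − 0 = 1, and there is no ∂_3, so H_2 = Z.

(K is a triangulation of the torus T^2.)

H_0 ≅ Z,  H_1 ≅ Z^2,  H_2 ≅ Z.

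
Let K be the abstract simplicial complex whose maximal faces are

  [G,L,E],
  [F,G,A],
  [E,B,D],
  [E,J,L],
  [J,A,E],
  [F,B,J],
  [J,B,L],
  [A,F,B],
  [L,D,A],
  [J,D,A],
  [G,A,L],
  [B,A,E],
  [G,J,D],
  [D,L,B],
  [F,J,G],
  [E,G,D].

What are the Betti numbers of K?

b_0 = 1, b_1 = 2, b_2 = 1.

Order the vertices as A < B < D < E < F < G < J < L. Listing each simplex with vertices in this order, K has dimension 2 with simplices:

  0-simplices (8): A, B, D, E, F, G, J, L
  1-simplices (24): AB, AD, AE, AF, AG, AJ, AL, BD, BE, BF, BJ, BL, DE, DG, DJ, DL, EG, EJ, EL, FG, FJ, GJ, GL, JL
  2-simplices (16): ABE, ABF, ADJ, ADL, AEJ, AFG, AGL, BDE, BDL, BFJ, BJL, DEG, DGJ, EGL, EJL, FGJ

giving chain groups C_0 ≅ Z^8, C_1 ≅ Z^24, C_2 ≅ Z^16.

∂_1: C_1 → C_0 sends each edge [p,q] (with p < q) to q − p. For instance
  ∂EJ = J − E.
This gives a 8×24 integer matrix of rank 7; reducing to Smith normal form yields diagonal entries (1,1,1,1,1,1,1).

∂_2: C_2 → C_1 acts by ∂[p,q,r] = [q,r] − [p,r] + [p,q]. For instance
  ∂BFJ = FJ − BJ + BF,
  ∂ADJ = DJ − AJ + AD.
As a 24×16 matrix over Z this has rank 15, with invariant factors (1,1,1,1,1,1,1,1,1,1,1,1,1,1,1).

Reading off H_k = ker ∂_k / im ∂_{k+1}:

  H_0: rank C_0 − rank ∂_1 = 8 − 7 = 1, and the invariant factors of ∂_1 are all 1, so H_0 = Z.
  H_1: rank ker ∂_1 − rank ∂_2 = (24 − 7) − 15 = 2, and the invariant factors of ∂_2 are all 1, so H_1 = Z^2.
  H_2: rank ker ∂_2 − rank ∂_3 = (16 − 15) − 0 = 1, and there is no ∂_3, so H_2 = Z.

Hence the Betti numbers are b_0 = 1, b_1 = 2, b_2 = 1.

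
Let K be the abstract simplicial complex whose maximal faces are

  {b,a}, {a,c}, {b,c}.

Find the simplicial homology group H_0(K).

Order the vertices as a < b < c. Listing each simplex with vertices in this order, K has dimension 1 with simplices:

  0-simplices (3): a, b, c
  1-simplices (3): ab, ac, bc

giving chain groups C_0 ≅ Z^3, C_1 ≅ Z^3.

∂_1: C_1 → C_0 maps an edge to its endpoints' difference, ∂[p,q] = q − p. For instance
  ∂ab = b − a.
This gives a 3×3 integer matrix of rank 2; reducing to Smith normal form yields diagonal entries (1,1).

Reading off H_k = ker ∂_k / im ∂_{k+1}:

  H_0: rank C_0 − rank ∂_1 = 3 − 2 = 1, and the invariant factors of ∂_1 are all 1, so H_0 = Z.

H_0 ≅ Z.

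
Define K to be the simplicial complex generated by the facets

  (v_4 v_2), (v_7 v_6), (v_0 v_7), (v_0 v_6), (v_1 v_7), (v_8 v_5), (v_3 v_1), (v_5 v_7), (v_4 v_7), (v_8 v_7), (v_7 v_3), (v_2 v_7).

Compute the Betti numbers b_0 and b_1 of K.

b_0 = 1, b_1 = 4.

We work with the vertex ordering v_0 < v_1 < v_2 < v_3 < v_4 < v_5 < v_6 < v_7 < v_8. The simplices of K, each written with vertices in increasing order, are:

  0-simplices (9): [v_0], [v_1], [v_2], [v_3], [v_4], [v_5], [v_6], [v_7], [v_8]
  1-simplices (12): [v_0,v_6], [v_0,v_7], [v_1,v_3], [v_1,v_7], [v_2,v_4], [v_2,v_7], [v_3,v_7], [v_4,v_7], [v_5,v_7], [v_5,v_8], [v_6,v_7], [v_7,v_8]

giving chain groups C_0 ≅ Z^9, C_1 ≅ Z^12.

∂_1: C_1 → C_0 maps an edge to its endpoints' difference, ∂[p,q] = q − p. For instance
  ∂[v_0,v_7] = [v_7] − [v_0].
The 9×12 boundary matrix has rank 8 and Smith normal form diag(1,1,1,1,1,1,1,1).

Reading off H_k = ker ∂_k / im ∂_{k+1}:

  H_0: rank C_0 − rank ∂_1 = 9 − 8 = 1, and the invariant factors of ∂_1 are all 1, so H_0 ≅ Z.
  H_1: rank ker ∂_1 − rank ∂_2 = (12 − 8) − 0 = 4, and there is no ∂_2, so H_1 ≅ Z^4.

As a check, the Euler characteristic is 9 − 12 = -3, which agrees with 1 − 4 = -3.

Hence the Betti numbers are b_0 = 1, b_1 = 4.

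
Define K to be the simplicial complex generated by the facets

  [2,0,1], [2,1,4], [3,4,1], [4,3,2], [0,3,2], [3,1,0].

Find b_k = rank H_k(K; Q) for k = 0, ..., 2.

Take the total order 0 < 1 < 2 < 3 < 4 on the vertex set. Then K (dimension 2) consists of the simplices:

  0-simplices (5): [0], [1], [2], [3], [4]
  1-simplices (9): [0,1], [0,2], [0,3], [1,2], [1,3], [1,4], [2,3], [2,4], [3,4]
  2-simplices (6): [0,1,2], [0,1,3], [0,2,3], [1,2,4], [1,3,4], [2,3,4]

Hence C_0 ≅ Z^5, C_1 ≅ Z^9, C_2 ≅ Z^6.

The boundary map ∂_1: C_1 → C_0 maps an edge to its endpoints' difference, ∂[p,q] = q − p. For instance
  ∂[0,1] = [1] − [0].
The resulting 5×9 matrix has rank 4, and its Smith normal form has invariant factors (1,1,1,1).

Boundary ∂_2: C_2 → C_1 maps a triangle to the signed sum of its edges. For instance
  ∂[1,2,4] = [2,4] − [1,4] + [1,2],
  ∂[1,3,4] = [3,4] − [1,4] + [1,3].
As a 9×6 matrix over Z this has rank 5, with invariant factors (1,1,1,1,1).

Now H_k = ker ∂_k / im ∂_{k+1}, so:

  H_0: rank C_0 − rank ∂_1 = 5 − 4 = 1, and the invariant factors of ∂_1 are all 1, so H_0 ≅ Z.
  H_1: rank ker ∂_1 − rank ∂_2 = (9 − 4) − 5 = 0, and the invariant factors of ∂_2 are all 1, so H_1 ≅ 0.
  H_2: rank ker ∂_2 − rank ∂_3 = (6 − 5) − 0 = 1, and there is no ∂_3, so H_2 ≅ Z.

As a check, the Euler characteristic is 5 − 9 + 6 = 2, which agrees with 1 − 0 + 1 = 2.
(K is a triangulation of the 2-sphere S^2.)

Hence the Betti numbers are b_0 = 1, b_1 = 0, b_2 = 1.

b_0 = 1, b_1 = 0, b_2 = 1.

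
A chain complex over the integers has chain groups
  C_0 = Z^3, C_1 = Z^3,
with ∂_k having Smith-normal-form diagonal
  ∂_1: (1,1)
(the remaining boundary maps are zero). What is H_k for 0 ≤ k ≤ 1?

H_0 ≅ Z,  H_1 ≅ Z.

H_0: b_0 = 3 − 0 − 2 = 1; torsion from ∂_1 factors > 1: none. So H_0 ≅ Z.
H_1: b_1 = 3 − 2 − 0 = 1; torsion from ∂_2 factors > 1: none. So H_1 ≅ Z.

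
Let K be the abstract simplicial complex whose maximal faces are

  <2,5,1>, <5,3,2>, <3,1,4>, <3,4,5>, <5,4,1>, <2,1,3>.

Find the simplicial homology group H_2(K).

Take the total order 1 < 2 < 3 < 4 < 5 on the vertex set. Then K (dimension 2) consists of the simplices:

  0-simplices (5): [1], [2], [3], [4], [5]
  1-simplices (9): [1,2], [1,3], [1,4], [1,5], [2,3], [2,5], [3,4], [3,5], [4,5]
  2-simplices (6): [1,2,3], [1,2,5], [1,3,4], [1,4,5], [2,3,5], [3,4,5]

Hence C_0 ≅ Z^5, C_1 ≅ Z^9, C_2 ≅ Z^6.

∂_1: C_1 → C_0 maps an edge to its endpoints' difference, ∂[p,q] = q − p.
The resulting 5×9 matrix has rank 4, and its Smith normal form has invariant factors (1,1,1,1).

Boundary ∂_2: C_2 → C_1 acts by ∂[p,q,r] = [q,r] − [p,r] + [p,q]. For instance
  ∂[1,2,3] = [2,3] − [1,3] + [1,2],
  ∂[1,2,5] = [2,5] − [1,5] + [1,2].
The 9×6 boundary matrix has rank 5 and Smith normal form diag(1,1,1,1,1).

Computing H_k = (kernel of ∂_k) / (image of ∂_{k+1}):

  H_2: rank ker ∂_2 − rank ∂_3 = (6 − 5) − 0 = 1, and there is no ∂_3, so H_2 = Z.

(K is a triangulation of the 2-sphere S^2.)

H_2 ≅ Z.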